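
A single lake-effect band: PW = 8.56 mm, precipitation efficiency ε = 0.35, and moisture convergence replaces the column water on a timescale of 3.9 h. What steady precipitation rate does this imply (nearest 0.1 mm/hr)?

Each overturning extracts ε × PW = 0.35 × 8.56 = 2.996 mm.
Rate = ε·PW / τ = 2.996 / 3.9 h = 0.8 mm/hr.

R ≈ 0.8 mm/hr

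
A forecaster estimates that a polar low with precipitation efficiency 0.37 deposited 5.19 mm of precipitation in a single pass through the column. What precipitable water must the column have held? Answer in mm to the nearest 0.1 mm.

PW ≈ 14.0 mm

PW = precipitation / ε = 5.19 / 0.37 = 14.0 mm.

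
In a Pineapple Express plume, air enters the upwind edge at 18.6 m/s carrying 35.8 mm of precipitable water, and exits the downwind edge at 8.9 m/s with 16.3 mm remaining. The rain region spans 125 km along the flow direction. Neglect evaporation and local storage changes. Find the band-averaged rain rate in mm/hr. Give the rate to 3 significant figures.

R ≈ 15.0 mm/hr

Column moisture flux per unit crosswind length is F = V × PW.
Inflow: F_in = 18.6 × 35.8 = 665.88 mm·m/s
Outflow: F_out = 8.9 × 16.3 = 145.07 mm·m/s
Steady-state rate R = (F_in − F_out)/L = (665.88 − 145.07) / 125000 m = 4.166e-03 mm/s.
R = 4.166e-03 × 3600 = 15.0 mm/hr.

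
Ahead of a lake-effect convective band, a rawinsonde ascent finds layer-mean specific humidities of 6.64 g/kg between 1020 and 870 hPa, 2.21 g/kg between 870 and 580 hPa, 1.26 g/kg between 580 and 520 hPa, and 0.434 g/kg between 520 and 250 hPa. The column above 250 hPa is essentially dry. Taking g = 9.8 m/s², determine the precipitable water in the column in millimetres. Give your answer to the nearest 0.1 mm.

PW ≈ 18.7 mm

Precipitable water is the column-integrated vapour mass per unit area: PW = (1/g) Σ q̄ Δp, with q in kg/kg and Δp in Pa (1 kg/m² of water = 1 mm).
Layer 1020–870 hPa: Δp = 150 hPa = 15000 Pa, q̄ = 0.00664 kg/kg → 0.00664 × 15000 / 9.8 = 10.16 mm
Layer 870–580 hPa: Δp = 290 hPa = 29000 Pa, q̄ = 0.00221 kg/kg → 0.00221 × 29000 / 9.8 = 6.54 mm
Layer 580–520 hPa: Δp = 60 hPa = 6000 Pa, q̄ = 0.00126 kg/kg → 0.00126 × 6000 / 9.8 = 0.77 mm
Layer 520–250 hPa: Δp = 270 hPa = 27000 Pa, q̄ = 0.000434 kg/kg → 0.000434 × 27000 / 9.8 = 1.20 mm
PW = 10.16 + 6.54 + 0.77 + 1.20 = 18.67 ≈ 18.7 mm.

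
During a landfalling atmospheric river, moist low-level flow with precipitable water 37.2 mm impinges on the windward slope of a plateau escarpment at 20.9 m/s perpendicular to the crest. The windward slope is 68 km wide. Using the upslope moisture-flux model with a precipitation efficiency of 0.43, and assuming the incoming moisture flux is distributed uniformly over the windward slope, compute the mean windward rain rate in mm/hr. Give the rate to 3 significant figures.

R ≈ 17.7 mm/hr

Incoming column moisture flux per unit ridge length: F = V × PW = 20.9 × 37.2 = 777.48 mm·m/s.
Spread over the 68 km slope with efficiency ε = 0.43: R = ε·F/W = 0.43 × 777.48 / 68000 m = 4.916e-03 mm/s.
R = 4.916e-03 × 3600 = 17.7 mm/hr.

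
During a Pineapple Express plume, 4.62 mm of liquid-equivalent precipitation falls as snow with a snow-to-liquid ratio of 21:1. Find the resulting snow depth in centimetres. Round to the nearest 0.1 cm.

snow depth ≈ 9.7 cm

Snow depth = liquid × ratio = 4.62 mm × 21 = 97.02 mm = 9.7 cm.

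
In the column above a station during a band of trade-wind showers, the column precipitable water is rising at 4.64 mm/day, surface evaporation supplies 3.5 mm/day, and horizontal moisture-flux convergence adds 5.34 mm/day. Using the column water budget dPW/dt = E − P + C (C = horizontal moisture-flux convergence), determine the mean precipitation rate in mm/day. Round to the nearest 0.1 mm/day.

P ≈ 4.2 mm/day

dPW/dt = +4.64 mm/day.
P = E + C − dPW/dt = 3.5 + (5.34) − (+4.64) = 4.2 mm/day.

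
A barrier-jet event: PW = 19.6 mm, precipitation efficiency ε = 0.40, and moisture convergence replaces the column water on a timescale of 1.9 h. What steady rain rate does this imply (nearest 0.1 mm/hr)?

R ≈ 4.1 mm/hr

Each overturning extracts ε × PW = 0.40 × 19.6 = 7.84 mm.
Rate = ε·PW / τ = 7.84 / 1.9 h = 4.1 mm/hr.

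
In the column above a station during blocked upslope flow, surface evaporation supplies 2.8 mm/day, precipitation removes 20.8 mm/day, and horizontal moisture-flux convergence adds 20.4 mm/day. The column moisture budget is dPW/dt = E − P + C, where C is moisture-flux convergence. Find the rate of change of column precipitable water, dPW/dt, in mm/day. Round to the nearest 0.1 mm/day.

dPW/dt = E − P + C = 2.8 − 20.8 + (20.4) = 2.4 mm/day.

dPW/dt ≈ 2.4 mm/day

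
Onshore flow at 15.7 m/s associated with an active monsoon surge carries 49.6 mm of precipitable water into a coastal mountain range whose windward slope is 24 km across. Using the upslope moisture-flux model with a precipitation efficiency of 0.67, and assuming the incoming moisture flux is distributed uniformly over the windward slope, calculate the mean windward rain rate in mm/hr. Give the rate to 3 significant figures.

Incoming column moisture flux per unit ridge length: F = V × PW = 15.7 × 49.6 = 778.72 mm·m/s.
Spread over the 24 km slope with efficiency ε = 0.67: R = ε·F/W = 0.67 × 778.72 / 24000 m = 2.174e-02 mm/s.
R = 2.174e-02 × 3600 = 78.3 mm/hr.

R ≈ 78.3 mm/hr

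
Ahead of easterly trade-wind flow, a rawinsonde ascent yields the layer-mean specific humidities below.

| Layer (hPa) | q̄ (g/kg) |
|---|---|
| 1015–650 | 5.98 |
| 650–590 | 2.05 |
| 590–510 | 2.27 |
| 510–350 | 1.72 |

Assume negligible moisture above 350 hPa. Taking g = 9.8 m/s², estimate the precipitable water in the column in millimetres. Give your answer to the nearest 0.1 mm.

PW ≈ 28.2 mm

Precipitable water is the column-integrated vapour mass per unit area: PW = (1/g) Σ q̄ Δp, with q in kg/kg and Δp in Pa (1 kg/m² of water = 1 mm).
Layer 1015–650 hPa: Δp = 365 hPa = 36500 Pa, q̄ = 0.00598 kg/kg → 0.00598 × 36500 / 9.8 = 22.27 mm
Layer 650–590 hPa: Δp = 60 hPa = 6000 Pa, q̄ = 0.00205 kg/kg → 0.00205 × 6000 / 9.8 = 1.26 mm
Layer 590–510 hPa: Δp = 80 hPa = 8000 Pa, q̄ = 0.00227 kg/kg → 0.00227 × 8000 / 9.8 = 1.85 mm
Layer 510–350 hPa: Δp = 160 hPa = 16000 Pa, q̄ = 0.00172 kg/kg → 0.00172 × 16000 / 9.8 = 2.81 mm
PW = 22.27 + 1.26 + 1.85 + 2.81 = 28.19 ≈ 28.2 mm.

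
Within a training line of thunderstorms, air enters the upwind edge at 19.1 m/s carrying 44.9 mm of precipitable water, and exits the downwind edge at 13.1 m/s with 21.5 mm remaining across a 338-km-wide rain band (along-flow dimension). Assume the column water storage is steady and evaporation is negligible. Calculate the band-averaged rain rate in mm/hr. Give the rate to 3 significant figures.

Column moisture flux per unit crosswind length is F = V × PW.
Inflow: F_in = 19.1 × 44.9 = 857.59 mm·m/s
Outflow: F_out = 13.1 × 21.5 = 281.65 mm·m/s
Steady-state rate R = (F_in − F_out)/L = (857.59 − 281.65) / 338000 m = 1.704e-03 mm/s.
R = 1.704e-03 × 3600 = 6.13 mm/hr.

R ≈ 6.13 mm/hr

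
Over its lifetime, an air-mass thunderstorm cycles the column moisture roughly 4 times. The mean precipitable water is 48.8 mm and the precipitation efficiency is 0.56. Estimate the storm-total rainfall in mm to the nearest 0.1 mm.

rainfall ≈ 109.3 mm

Each cycle deposits ε × PW = 0.56 × 48.8 = 27.328 mm.
Over 4 cycles: 4 × 27.328 = 109.3 mm.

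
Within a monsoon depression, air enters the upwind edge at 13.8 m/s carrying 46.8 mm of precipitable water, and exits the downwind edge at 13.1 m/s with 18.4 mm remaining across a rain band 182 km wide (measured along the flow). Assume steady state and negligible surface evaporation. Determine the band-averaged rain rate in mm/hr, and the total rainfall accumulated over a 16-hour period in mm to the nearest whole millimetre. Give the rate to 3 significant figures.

Column moisture flux per unit crosswind length is F = V × PW.
Inflow: F_in = 13.8 × 46.8 = 645.84 mm·m/s
Outflow: F_out = 13.1 × 18.4 = 241.04 mm·m/s
Steady-state rate R = (F_in − F_out)/L = (645.84 − 241.04) / 182000 m = 2.224e-03 mm/s.
R = 2.224e-03 × 3600 = 8.01 mm/hr.
Over 16 h: total = 8.01 × 16 = 128.16 ≈ 128 mm.

R ≈ 8.01 mm/hr; total ≈ 128 mm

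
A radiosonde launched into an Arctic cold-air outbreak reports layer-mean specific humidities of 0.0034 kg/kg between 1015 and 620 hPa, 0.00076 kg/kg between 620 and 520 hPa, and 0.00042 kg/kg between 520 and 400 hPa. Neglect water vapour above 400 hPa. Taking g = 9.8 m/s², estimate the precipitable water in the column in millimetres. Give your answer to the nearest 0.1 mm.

Precipitable water is the column-integrated vapour mass per unit area: PW = (1/g) Σ q̄ Δp, with q in kg/kg and Δp in Pa (1 kg/m² of water = 1 mm).
Layer 1015–620 hPa: Δp = 395 hPa = 39500 Pa, q̄ = 0.0034 kg/kg → 0.0034 × 39500 / 9.8 = 13.70 mm
Layer 620–520 hPa: Δp = 100 hPa = 10000 Pa, q̄ = 0.00076 kg/kg → 0.00076 × 10000 / 9.8 = 0.78 mm
Layer 520–400 hPa: Δp = 120 hPa = 12000 Pa, q̄ = 0.00042 kg/kg → 0.00042 × 12000 / 9.8 = 0.51 mm
PW = 13.70 + 0.78 + 0.51 = 14.99 ≈ 15.0 mm.

PW ≈ 15.0 mm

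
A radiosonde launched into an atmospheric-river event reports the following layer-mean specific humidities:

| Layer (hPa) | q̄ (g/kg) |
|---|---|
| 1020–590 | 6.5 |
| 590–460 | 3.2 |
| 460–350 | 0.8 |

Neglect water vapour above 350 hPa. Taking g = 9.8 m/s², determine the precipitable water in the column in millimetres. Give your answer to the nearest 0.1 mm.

Precipitable water is the column-integrated vapour mass per unit area: PW = (1/g) Σ q̄ Δp, with q in kg/kg and Δp in Pa (1 kg/m² of water = 1 mm).
Layer 1020–590 hPa: Δp = 430 hPa = 43000 Pa, q̄ = 0.0065 kg/kg → 0.0065 × 43000 / 9.8 = 28.52 mm
Layer 590–460 hPa: Δp = 130 hPa = 13000 Pa, q̄ = 0.0032 kg/kg → 0.0032 × 13000 / 9.8 = 4.24 mm
Layer 460–350 hPa: Δp = 110 hPa = 11000 Pa, q̄ = 0.0008 kg/kg → 0.0008 × 11000 / 9.8 = 0.90 mm
PW = 28.52 + 4.24 + 0.90 = 33.66 ≈ 33.7 mm.

PW ≈ 33.7 mm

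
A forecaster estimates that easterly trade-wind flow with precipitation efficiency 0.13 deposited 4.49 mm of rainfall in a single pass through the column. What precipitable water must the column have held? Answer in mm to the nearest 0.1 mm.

PW = rainfall / ε = 4.49 / 0.13 = 34.5 mm.

PW ≈ 34.5 mm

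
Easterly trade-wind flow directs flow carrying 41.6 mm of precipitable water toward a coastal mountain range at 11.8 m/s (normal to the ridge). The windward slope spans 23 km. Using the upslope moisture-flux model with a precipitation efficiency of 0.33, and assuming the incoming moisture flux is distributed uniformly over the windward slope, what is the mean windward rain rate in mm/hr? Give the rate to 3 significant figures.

R ≈ 25.4 mm/hr

Incoming column moisture flux per unit ridge length: F = V × PW = 11.8 × 41.6 = 490.88 mm·m/s.
Spread over the 23 km slope with efficiency ε = 0.33: R = ε·F/W = 0.33 × 490.88 / 23000 m = 7.043e-03 mm/s.
R = 7.043e-03 × 3600 = 25.4 mm/hr.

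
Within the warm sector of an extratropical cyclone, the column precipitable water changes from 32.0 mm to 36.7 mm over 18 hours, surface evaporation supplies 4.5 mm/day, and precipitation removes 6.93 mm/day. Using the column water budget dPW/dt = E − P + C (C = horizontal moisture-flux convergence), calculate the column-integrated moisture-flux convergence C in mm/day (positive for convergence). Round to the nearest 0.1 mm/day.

dPW/dt = (36.7 − 32.0) mm / (18/24 day) = +6.267 mm/day.
C = dPW/dt − E + P = (+6.267) − 4.5 + 6.93 = 8.7 mm/day.

C ≈ 8.7 mm/day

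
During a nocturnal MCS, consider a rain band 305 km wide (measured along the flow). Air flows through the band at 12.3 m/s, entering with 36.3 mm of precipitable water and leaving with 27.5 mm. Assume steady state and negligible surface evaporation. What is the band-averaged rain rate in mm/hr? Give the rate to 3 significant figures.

R ≈ 1.28 mm/hr

Column moisture flux per unit crosswind length is F = V × PW.
Inflow: F_in = 12.3 × 36.3 = 446.49 mm·m/s
Outflow: F_out = 12.3 × 27.5 = 338.25 mm·m/s
Steady-state rate R = (F_in − F_out)/L = (446.49 − 338.25) / 305000 m = 3.549e-04 mm/s.
R = 3.549e-04 × 3600 = 1.28 mm/hr.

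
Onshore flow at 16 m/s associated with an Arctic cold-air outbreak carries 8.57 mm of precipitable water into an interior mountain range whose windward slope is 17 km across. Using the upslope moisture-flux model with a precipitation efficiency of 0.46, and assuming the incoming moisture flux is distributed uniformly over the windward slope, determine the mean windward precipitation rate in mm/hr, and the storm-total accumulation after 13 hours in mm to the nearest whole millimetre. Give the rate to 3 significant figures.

Incoming column moisture flux per unit ridge length: F = V × PW = 16 × 8.57 = 137.12 mm·m/s.
Spread over the 17 km slope with efficiency ε = 0.46: R = ε·F/W = 0.46 × 137.12 / 17000 m = 3.710e-03 mm/s.
R = 3.710e-03 × 3600 = 13.4 mm/hr.
Over 13 h: total = 13.4 × 13 = 174.2 ≈ 174 mm.

R ≈ 13.4 mm/hr; total ≈ 174 mm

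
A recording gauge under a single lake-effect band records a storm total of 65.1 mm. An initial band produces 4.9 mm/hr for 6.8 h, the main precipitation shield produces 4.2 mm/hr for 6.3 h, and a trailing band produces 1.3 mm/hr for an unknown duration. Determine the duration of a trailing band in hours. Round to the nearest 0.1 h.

Known phases: 4.9 × 6.8 + 4.2 × 6.3 = 33.32 + 26.46 = 59.78 mm.
Remaining depth = 65.1 − 59.78 = 5.32 mm.
Duration = 5.32 / 1.3 = 4.1 h.

duration ≈ 4.1 h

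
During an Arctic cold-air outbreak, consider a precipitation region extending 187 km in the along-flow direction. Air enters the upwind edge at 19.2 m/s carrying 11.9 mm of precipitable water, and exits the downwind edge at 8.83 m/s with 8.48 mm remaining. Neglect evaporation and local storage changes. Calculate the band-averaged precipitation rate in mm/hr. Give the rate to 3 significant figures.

Column moisture flux per unit crosswind length is F = V × PW.
Inflow: F_in = 19.2 × 11.9 = 228.48 mm·m/s
Outflow: F_out = 8.83 × 8.48 = 74.8784 mm·m/s
Steady-state rate R = (F_in − F_out)/L = (228.48 − 74.8784) / 187000 m = 8.214e-04 mm/s.
R = 8.214e-04 × 3600 = 2.96 mm/hr.

R ≈ 2.96 mm/hr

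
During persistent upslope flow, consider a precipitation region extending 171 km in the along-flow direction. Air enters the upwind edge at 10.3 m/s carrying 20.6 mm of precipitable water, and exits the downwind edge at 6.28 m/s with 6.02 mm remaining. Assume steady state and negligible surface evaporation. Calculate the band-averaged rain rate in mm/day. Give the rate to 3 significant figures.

R ≈ 88.1 mm/day

Column moisture flux per unit crosswind length is F = V × PW.
Inflow: F_in = 10.3 × 20.6 = 212.18 mm·m/s
Outflow: F_out = 6.28 × 6.02 = 37.8056 mm·m/s
Steady-state rate R = (F_in − F_out)/L = (212.18 − 37.8056) / 171000 m = 1.020e-03 mm/s.
R = 1.020e-03 × 3600 × 24 = 88.1 mm/day.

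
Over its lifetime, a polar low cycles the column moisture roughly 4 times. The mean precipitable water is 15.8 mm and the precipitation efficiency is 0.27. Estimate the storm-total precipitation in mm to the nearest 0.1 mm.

Each cycle deposits ε × PW = 0.27 × 15.8 = 4.266 mm.
Over 4 cycles: 4 × 4.266 = 17.1 mm.

precipitation ≈ 17.1 mm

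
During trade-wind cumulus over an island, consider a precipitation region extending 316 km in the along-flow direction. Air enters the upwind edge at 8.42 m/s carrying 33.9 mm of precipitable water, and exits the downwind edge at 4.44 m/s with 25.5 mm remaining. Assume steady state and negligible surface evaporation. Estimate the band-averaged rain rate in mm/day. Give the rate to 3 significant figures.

Column moisture flux per unit crosswind length is F = V × PW.
Inflow: F_in = 8.42 × 33.9 = 285.438 mm·m/s
Outflow: F_out = 4.44 × 25.5 = 113.22 mm·m/s
Steady-state rate R = (F_in − F_out)/L = (285.438 − 113.22) / 316000 m = 5.450e-04 mm/s.
R = 5.450e-04 × 3600 × 24 = 47.1 mm/day.

R ≈ 47.1 mm/day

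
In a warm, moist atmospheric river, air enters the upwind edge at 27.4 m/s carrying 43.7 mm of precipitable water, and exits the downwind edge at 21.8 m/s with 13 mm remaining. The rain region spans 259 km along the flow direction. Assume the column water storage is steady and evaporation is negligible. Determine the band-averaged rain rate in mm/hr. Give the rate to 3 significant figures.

R ≈ 12.7 mm/hr

Column moisture flux per unit crosswind length is F = V × PW.
Inflow: F_in = 27.4 × 43.7 = 1197.38 mm·m/s
Outflow: F_out = 21.8 × 13 = 283.4 mm·m/s
Steady-state rate R = (F_in − F_out)/L = (1197.38 − 283.4) / 259000 m = 3.529e-03 mm/s.
R = 3.529e-03 × 3600 = 12.7 mm/hr.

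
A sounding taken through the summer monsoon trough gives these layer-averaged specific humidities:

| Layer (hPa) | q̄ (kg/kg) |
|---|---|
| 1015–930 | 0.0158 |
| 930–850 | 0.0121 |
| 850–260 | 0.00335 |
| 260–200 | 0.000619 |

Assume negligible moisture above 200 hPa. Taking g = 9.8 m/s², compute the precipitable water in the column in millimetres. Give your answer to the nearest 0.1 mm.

PW ≈ 44.1 mm

Precipitable water is the column-integrated vapour mass per unit area: PW = (1/g) Σ q̄ Δp, with q in kg/kg and Δp in Pa (1 kg/m² of water = 1 mm).
Layer 1015–930 hPa: Δp = 85 hPa = 8500 Pa, q̄ = 0.0158 kg/kg → 0.0158 × 8500 / 9.8 = 13.70 mm
Layer 930–850 hPa: Δp = 80 hPa = 8000 Pa, q̄ = 0.0121 kg/kg → 0.0121 × 8000 / 9.8 = 9.88 mm
Layer 850–260 hPa: Δp = 590 hPa = 59000 Pa, q̄ = 0.00335 kg/kg → 0.00335 × 59000 / 9.8 = 20.17 mm
Layer 260–200 hPa: Δp = 60 hPa = 6000 Pa, q̄ = 0.000619 kg/kg → 0.000619 × 6000 / 9.8 = 0.38 mm
PW = 13.70 + 9.88 + 20.17 + 0.38 = 44.13 ≈ 44.1 mm.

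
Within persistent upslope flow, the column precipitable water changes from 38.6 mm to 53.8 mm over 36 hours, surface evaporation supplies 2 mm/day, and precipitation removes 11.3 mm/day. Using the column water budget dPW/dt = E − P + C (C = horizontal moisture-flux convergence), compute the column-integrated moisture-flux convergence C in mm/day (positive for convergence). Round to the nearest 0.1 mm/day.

dPW/dt = (53.8 − 38.6) mm / (36/24 day) = +10.133 mm/day.
C = dPW/dt − E + P = (+10.133) − 2 + 11.3 = 19.4 mm/day.

C ≈ 19.4 mm/day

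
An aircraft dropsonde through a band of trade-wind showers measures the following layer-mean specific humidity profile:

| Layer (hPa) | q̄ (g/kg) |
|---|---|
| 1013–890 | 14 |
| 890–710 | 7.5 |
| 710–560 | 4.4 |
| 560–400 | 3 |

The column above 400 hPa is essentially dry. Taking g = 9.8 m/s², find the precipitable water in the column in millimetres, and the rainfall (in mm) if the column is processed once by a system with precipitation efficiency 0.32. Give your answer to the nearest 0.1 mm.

Precipitable water is the column-integrated vapour mass per unit area: PW = (1/g) Σ q̄ Δp, with q in kg/kg and Δp in Pa (1 kg/m² of water = 1 mm).
Layer 1013–890 hPa: Δp = 123 hPa = 12300 Pa, q̄ = 0.014 kg/kg → 0.014 × 12300 / 9.8 = 17.57 mm
Layer 890–710 hPa: Δp = 180 hPa = 18000 Pa, q̄ = 0.0075 kg/kg → 0.0075 × 18000 / 9.8 = 13.78 mm
Layer 710–560 hPa: Δp = 150 hPa = 15000 Pa, q̄ = 0.0044 kg/kg → 0.0044 × 15000 / 9.8 = 6.73 mm
Layer 560–400 hPa: Δp = 160 hPa = 16000 Pa, q̄ = 0.003 kg/kg → 0.003 × 16000 / 9.8 = 4.90 mm
PW = 17.57 + 13.78 + 6.73 + 4.90 = 42.98 ≈ 43.0 mm.
Rainfall = ε × PW = 0.32 × 43.0 = 13.8 mm.

PW ≈ 43.0 mm; rainfall ≈ 13.8 mm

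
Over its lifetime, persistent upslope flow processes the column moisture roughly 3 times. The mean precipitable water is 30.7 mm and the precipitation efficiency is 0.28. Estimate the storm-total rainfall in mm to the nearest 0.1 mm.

Each cycle deposits ε × PW = 0.28 × 30.7 = 8.596 mm.
Over 3 cycles: 3 × 8.596 = 25.8 mm.

rainfall ≈ 25.8 mm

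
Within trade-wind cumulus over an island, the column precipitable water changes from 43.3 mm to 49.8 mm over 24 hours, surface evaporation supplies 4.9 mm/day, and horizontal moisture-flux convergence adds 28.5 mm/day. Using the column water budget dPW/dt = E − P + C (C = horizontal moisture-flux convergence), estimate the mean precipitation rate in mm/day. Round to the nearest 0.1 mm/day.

dPW/dt = (49.8 − 43.3) mm / (24/24 day) = +6.500 mm/day.
P = E + C − dPW/dt = 4.9 + (28.5) − (+6.500) = 26.9 mm/day.

P ≈ 26.9 mm/day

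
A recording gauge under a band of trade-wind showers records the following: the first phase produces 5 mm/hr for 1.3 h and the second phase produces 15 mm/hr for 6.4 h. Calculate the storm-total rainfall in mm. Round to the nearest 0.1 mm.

total ≈ 102.5 mm

Total = Σ Rᵢ Δtᵢ = 5 × 1.3 + 15 × 6.4
      = 6.5 + 96 = 102.5 mm.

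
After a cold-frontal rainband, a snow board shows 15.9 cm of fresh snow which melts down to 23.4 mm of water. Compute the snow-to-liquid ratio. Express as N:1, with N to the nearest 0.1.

Ratio = snow depth / SWE = 159 mm / 23.4 mm = 6.8, i.e. 6.8:1.

ratio ≈ 6.8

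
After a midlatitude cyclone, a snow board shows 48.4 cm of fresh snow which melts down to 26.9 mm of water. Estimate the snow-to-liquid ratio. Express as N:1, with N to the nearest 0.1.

Ratio = snow depth / SWE = 484 mm / 26.9 mm = 18.0, i.e. 18.0:1.

ratio ≈ 18.0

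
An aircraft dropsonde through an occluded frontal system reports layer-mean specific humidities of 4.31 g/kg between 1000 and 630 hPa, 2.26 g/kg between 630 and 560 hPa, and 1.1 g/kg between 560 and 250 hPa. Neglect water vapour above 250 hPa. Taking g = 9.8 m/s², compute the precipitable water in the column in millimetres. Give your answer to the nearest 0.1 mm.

PW ≈ 21.4 mm

Precipitable water is the column-integrated vapour mass per unit area: PW = (1/g) Σ q̄ Δp, with q in kg/kg and Δp in Pa (1 kg/m² of water = 1 mm).
Layer 1000–630 hPa: Δp = 370 hPa = 37000 Pa, q̄ = 0.00431 kg/kg → 0.00431 × 37000 / 9.8 = 16.27 mm
Layer 630–560 hPa: Δp = 70 hPa = 7000 Pa, q̄ = 0.00226 kg/kg → 0.00226 × 7000 / 9.8 = 1.61 mm
Layer 560–250 hPa: Δp = 310 hPa = 31000 Pa, q̄ = 0.0011 kg/kg → 0.0011 × 31000 / 9.8 = 3.48 mm
PW = 16.27 + 1.61 + 3.48 = 21.36 ≈ 21.4 mm.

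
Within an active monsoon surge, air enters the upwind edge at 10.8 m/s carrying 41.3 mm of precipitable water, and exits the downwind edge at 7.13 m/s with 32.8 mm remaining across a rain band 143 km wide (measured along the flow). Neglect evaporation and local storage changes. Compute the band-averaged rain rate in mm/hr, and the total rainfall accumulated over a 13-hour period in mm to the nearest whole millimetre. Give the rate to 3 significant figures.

R ≈ 5.34 mm/hr; total ≈ 69 mm

Column moisture flux per unit crosswind length is F = V × PW.
Inflow: F_in = 10.8 × 41.3 = 446.04 mm·m/s
Outflow: F_out = 7.13 × 32.8 = 233.864 mm·m/s
Steady-state rate R = (F_in − F_out)/L = (446.04 − 233.864) / 143000 m = 1.484e-03 mm/s.
R = 1.484e-03 × 3600 = 5.34 mm/hr.
Over 13 h: total = 5.34 × 13 = 69.42 ≈ 69 mm.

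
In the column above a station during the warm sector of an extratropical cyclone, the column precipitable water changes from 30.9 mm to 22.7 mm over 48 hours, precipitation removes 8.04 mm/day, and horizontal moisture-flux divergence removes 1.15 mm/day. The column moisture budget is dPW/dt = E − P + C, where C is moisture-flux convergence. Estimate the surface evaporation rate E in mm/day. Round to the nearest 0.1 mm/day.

dPW/dt = (22.7 − 30.9) mm / (48/24 day) = -4.100 mm/day.
E = dPW/dt + P − C = (-4.100) + 8.04 − (-1.15) = 5.1 mm/day.

E ≈ 5.1 mm/day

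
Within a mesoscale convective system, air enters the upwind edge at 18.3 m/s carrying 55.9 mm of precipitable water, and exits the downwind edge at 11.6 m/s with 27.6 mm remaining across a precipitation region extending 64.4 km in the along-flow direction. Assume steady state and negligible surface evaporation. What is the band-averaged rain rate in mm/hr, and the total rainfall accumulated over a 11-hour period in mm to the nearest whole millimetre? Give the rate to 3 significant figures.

R ≈ 39.3 mm/hr; total ≈ 432 mm

Column moisture flux per unit crosswind length is F = V × PW.
Inflow: F_in = 18.3 × 55.9 = 1022.97 mm·m/s
Outflow: F_out = 11.6 × 27.6 = 320.16 mm·m/s
Steady-state rate R = (F_in − F_out)/L = (1022.97 − 320.16) / 64400 m = 1.091e-02 mm/s.
R = 1.091e-02 × 3600 = 39.3 mm/hr.
Over 11 h: total = 39.3 × 11 = 432.3 ≈ 432 mm.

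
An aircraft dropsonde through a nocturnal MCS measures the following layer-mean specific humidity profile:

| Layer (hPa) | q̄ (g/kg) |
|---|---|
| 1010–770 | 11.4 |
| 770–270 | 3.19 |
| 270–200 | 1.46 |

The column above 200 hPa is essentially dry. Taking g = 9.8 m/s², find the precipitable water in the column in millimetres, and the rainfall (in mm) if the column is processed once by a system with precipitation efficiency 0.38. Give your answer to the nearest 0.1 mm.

Precipitable water is the column-integrated vapour mass per unit area: PW = (1/g) Σ q̄ Δp, with q in kg/kg and Δp in Pa (1 kg/m² of water = 1 mm).
Layer 1010–770 hPa: Δp = 240 hPa = 24000 Pa, q̄ = 0.0114 kg/kg → 0.0114 × 24000 / 9.8 = 27.92 mm
Layer 770–270 hPa: Δp = 500 hPa = 50000 Pa, q̄ = 0.00319 kg/kg → 0.00319 × 50000 / 9.8 = 16.28 mm
Layer 270–200 hPa: Δp = 70 hPa = 7000 Pa, q̄ = 0.00146 kg/kg → 0.00146 × 7000 / 9.8 = 1.04 mm
PW = 27.92 + 16.28 + 1.04 = 45.24 ≈ 45.2 mm.
Rainfall = ε × PW = 0.38 × 45.2 = 17.2 mm.

PW ≈ 45.2 mm; rainfall ≈ 17.2 mm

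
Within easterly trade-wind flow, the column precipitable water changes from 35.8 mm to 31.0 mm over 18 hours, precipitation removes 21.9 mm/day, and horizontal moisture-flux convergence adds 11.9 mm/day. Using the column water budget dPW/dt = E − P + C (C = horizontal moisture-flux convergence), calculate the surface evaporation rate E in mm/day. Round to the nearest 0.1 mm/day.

dPW/dt = (31.0 − 35.8) mm / (18/24 day) = -6.400 mm/day.
E = dPW/dt + P − C = (-6.400) + 21.9 − (11.9) = 3.6 mm/day.

E ≈ 3.6 mm/day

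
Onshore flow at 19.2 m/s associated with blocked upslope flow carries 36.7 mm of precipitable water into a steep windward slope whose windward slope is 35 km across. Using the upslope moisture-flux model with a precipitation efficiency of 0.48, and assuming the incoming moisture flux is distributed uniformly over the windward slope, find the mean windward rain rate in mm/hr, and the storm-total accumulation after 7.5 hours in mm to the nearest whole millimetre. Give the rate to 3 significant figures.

R ≈ 34.8 mm/hr; total ≈ 261 mm

Incoming column moisture flux per unit ridge length: F = V × PW = 19.2 × 36.7 = 704.64 mm·m/s.
Spread over the 35 km slope with efficiency ε = 0.48: R = ε·F/W = 0.48 × 704.64 / 35000 m = 9.664e-03 mm/s.
R = 9.664e-03 × 3600 = 34.8 mm/hr.
Over 7.5 h: total = 34.8 × 7.5 = 261 mm.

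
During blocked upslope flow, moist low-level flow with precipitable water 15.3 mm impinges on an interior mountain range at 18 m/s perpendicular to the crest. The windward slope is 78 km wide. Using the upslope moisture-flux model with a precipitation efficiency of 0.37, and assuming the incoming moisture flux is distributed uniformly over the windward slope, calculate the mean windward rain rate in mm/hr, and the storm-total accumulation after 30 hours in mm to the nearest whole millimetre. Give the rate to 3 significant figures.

Incoming column moisture flux per unit ridge length: F = V × PW = 18 × 15.3 = 275.4 mm·m/s.
Spread over the 78 km slope with efficiency ε = 0.37: R = ε·F/W = 0.37 × 275.4 / 78000 m = 1.306e-03 mm/s.
R = 1.306e-03 × 3600 = 4.70 mm/hr.
Over 30 h: total = 4.70 × 30 = 141 mm.

R ≈ 4.70 mm/hr; total ≈ 141 mm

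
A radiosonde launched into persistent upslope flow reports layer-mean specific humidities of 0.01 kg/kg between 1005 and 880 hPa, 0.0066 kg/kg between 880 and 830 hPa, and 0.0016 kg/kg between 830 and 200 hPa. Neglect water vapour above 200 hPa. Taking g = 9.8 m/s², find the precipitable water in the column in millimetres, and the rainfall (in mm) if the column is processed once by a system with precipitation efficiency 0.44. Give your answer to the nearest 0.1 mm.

Precipitable water is the column-integrated vapour mass per unit area: PW = (1/g) Σ q̄ Δp, with q in kg/kg and Δp in Pa (1 kg/m² of water = 1 mm).
Layer 1005–880 hPa: Δp = 125 hPa = 12500 Pa, q̄ = 0.01 kg/kg → 0.01 × 12500 / 9.8 = 12.76 mm
Layer 880–830 hPa: Δp = 50 hPa = 5000 Pa, q̄ = 0.0066 kg/kg → 0.0066 × 5000 / 9.8 = 3.37 mm
Layer 830–200 hPa: Δp = 630 hPa = 63000 Pa, q̄ = 0.0016 kg/kg → 0.0016 × 63000 / 9.8 = 10.29 mm
PW = 12.76 + 3.37 + 10.29 = 26.42 ≈ 26.4 mm.
Rainfall = ε × PW = 0.44 × 26.4 = 11.6 mm.

PW ≈ 26.4 mm; rainfall ≈ 11.6 mm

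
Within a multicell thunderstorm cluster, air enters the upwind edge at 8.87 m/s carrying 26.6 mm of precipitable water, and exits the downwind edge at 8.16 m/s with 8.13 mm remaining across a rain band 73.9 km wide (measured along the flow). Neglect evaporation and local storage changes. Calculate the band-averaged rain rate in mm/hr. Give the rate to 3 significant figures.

Column moisture flux per unit crosswind length is F = V × PW.
Inflow: F_in = 8.87 × 26.6 = 235.942 mm·m/s
Outflow: F_out = 8.16 × 8.13 = 66.3408 mm·m/s
Steady-state rate R = (F_in − F_out)/L = (235.942 − 66.3408) / 73900 m = 2.295e-03 mm/s.
R = 2.295e-03 × 3600 = 8.26 mm/hr.

R ≈ 8.26 mm/hr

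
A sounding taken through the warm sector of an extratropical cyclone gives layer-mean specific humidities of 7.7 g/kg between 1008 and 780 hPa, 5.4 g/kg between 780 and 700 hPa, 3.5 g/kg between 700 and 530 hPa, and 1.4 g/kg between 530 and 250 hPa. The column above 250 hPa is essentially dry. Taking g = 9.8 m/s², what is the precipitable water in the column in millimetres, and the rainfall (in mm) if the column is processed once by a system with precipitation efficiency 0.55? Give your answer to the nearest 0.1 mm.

PW ≈ 32.4 mm; rainfall ≈ 17.8 mm

Precipitable water is the column-integrated vapour mass per unit area: PW = (1/g) Σ q̄ Δp, with q in kg/kg and Δp in Pa (1 kg/m² of water = 1 mm).
Layer 1008–780 hPa: Δp = 228 hPa = 22800 Pa, q̄ = 0.0077 kg/kg → 0.0077 × 22800 / 9.8 = 17.91 mm
Layer 780–700 hPa: Δp = 80 hPa = 8000 Pa, q̄ = 0.0054 kg/kg → 0.0054 × 8000 / 9.8 = 4.41 mm
Layer 700–530 hPa: Δp = 170 hPa = 17000 Pa, q̄ = 0.0035 kg/kg → 0.0035 × 17000 / 9.8 = 6.07 mm
Layer 530–250 hPa: Δp = 280 hPa = 28000 Pa, q̄ = 0.0014 kg/kg → 0.0014 × 28000 / 9.8 = 4.00 mm
PW = 17.91 + 4.41 + 6.07 + 4.00 = 32.39 ≈ 32.4 mm.
Rainfall = ε × PW = 0.55 × 32.4 = 17.8 mm.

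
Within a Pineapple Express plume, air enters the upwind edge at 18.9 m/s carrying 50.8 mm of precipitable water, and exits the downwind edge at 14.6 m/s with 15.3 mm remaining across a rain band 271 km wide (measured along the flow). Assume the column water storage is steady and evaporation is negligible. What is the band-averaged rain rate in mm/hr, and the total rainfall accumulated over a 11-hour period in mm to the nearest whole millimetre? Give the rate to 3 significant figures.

R ≈ 9.79 mm/hr; total ≈ 108 mm

Column moisture flux per unit crosswind length is F = V × PW.
Inflow: F_in = 18.9 × 50.8 = 960.12 mm·m/s
Outflow: F_out = 14.6 × 15.3 = 223.38 mm·m/s
Steady-state rate R = (F_in − F_out)/L = (960.12 − 223.38) / 271000 m = 2.719e-03 mm/s.
R = 2.719e-03 × 3600 = 9.79 mm/hr.
Over 11 h: total = 9.79 × 11 = 107.69 ≈ 108 mm.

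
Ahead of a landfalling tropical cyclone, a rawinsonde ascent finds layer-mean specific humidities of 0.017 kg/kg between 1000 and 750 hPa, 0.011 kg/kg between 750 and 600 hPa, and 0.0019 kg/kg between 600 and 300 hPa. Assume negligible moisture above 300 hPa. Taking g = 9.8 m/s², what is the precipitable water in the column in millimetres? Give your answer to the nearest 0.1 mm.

PW ≈ 66.0 mm

Precipitable water is the column-integrated vapour mass per unit area: PW = (1/g) Σ q̄ Δp, with q in kg/kg and Δp in Pa (1 kg/m² of water = 1 mm).
Layer 1000–750 hPa: Δp = 250 hPa = 25000 Pa, q̄ = 0.017 kg/kg → 0.017 × 25000 / 9.8 = 43.37 mm
Layer 750–600 hPa: Δp = 150 hPa = 15000 Pa, q̄ = 0.011 kg/kg → 0.011 × 15000 / 9.8 = 16.84 mm
Layer 600–300 hPa: Δp = 300 hPa = 30000 Pa, q̄ = 0.0019 kg/kg → 0.0019 × 30000 / 9.8 = 5.82 mm
PW = 43.37 + 16.84 + 5.82 = 66.03 ≈ 66.0 mm.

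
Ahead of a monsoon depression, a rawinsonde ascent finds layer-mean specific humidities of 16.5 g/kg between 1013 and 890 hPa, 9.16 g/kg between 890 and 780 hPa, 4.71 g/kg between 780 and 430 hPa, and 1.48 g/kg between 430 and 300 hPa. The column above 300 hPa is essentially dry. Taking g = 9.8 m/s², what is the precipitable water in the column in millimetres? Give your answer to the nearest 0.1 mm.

Precipitable water is the column-integrated vapour mass per unit area: PW = (1/g) Σ q̄ Δp, with q in kg/kg and Δp in Pa (1 kg/m² of water = 1 mm).
Layer 1013–890 hPa: Δp = 123 hPa = 12300 Pa, q̄ = 0.0165 kg/kg → 0.0165 × 12300 / 9.8 = 20.71 mm
Layer 890–780 hPa: Δp = 110 hPa = 11000 Pa, q̄ = 0.00916 kg/kg → 0.00916 × 11000 / 9.8 = 10.28 mm
Layer 780–430 hPa: Δp = 350 hPa = 35000 Pa, q̄ = 0.00471 kg/kg → 0.00471 × 35000 / 9.8 = 16.82 mm
Layer 430–300 hPa: Δp = 130 hPa = 13000 Pa, q̄ = 0.00148 kg/kg → 0.00148 × 13000 / 9.8 = 1.96 mm
PW = 20.71 + 10.28 + 16.82 + 1.96 = 49.77 ≈ 49.8 mm.

PW ≈ 49.8 mm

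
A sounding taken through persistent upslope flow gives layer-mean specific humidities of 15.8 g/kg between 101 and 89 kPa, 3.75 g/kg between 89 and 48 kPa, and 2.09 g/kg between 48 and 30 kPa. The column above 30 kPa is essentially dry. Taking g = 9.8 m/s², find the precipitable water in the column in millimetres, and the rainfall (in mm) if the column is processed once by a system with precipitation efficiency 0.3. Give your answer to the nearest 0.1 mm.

Precipitable water is the column-integrated vapour mass per unit area: PW = (1/g) Σ q̄ Δp, with q in kg/kg and Δp in Pa (1 kg/m² of water = 1 mm).
Layer 101–89 kPa: Δp = 120 hPa = 12000 Pa, q̄ = 0.0158 kg/kg → 0.0158 × 12000 / 9.8 = 19.35 mm
Layer 89–48 kPa: Δp = 410 hPa = 41000 Pa, q̄ = 0.00375 kg/kg → 0.00375 × 41000 / 9.8 = 15.69 mm
Layer 48–30 kPa: Δp = 180 hPa = 18000 Pa, q̄ = 0.00209 kg/kg → 0.00209 × 18000 / 9.8 = 3.84 mm
PW = 19.35 + 15.69 + 3.84 = 38.88 ≈ 38.9 mm.
Rainfall = ε × PW = 0.3 × 38.9 = 11.7 mm.

PW ≈ 38.9 mm; rainfall ≈ 11.7 mm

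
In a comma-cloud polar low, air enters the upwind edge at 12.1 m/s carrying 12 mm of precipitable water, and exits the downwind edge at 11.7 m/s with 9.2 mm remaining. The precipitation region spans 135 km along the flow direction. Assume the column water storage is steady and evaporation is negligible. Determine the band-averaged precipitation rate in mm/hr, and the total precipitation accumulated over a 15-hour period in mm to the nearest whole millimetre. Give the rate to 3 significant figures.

R ≈ 1.00 mm/hr; total ≈ 15 mm

Column moisture flux per unit crosswind length is F = V × PW.
Inflow: F_in = 12.1 × 12 = 145.2 mm·m/s
Outflow: F_out = 11.7 × 9.2 = 107.64 mm·m/s
Steady-state rate R = (F_in − F_out)/L = (145.2 − 107.64) / 135000 m = 2.782e-04 mm/s.
R = 2.782e-04 × 3600 = 1.00 mm/hr.
Over 15 h: total = 1.00 × 15 = 15 mm.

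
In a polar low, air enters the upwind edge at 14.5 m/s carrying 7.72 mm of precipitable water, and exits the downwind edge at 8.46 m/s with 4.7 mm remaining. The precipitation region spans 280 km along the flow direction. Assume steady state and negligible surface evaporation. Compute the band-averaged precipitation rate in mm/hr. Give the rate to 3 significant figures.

R ≈ 0.928 mm/hr

Column moisture flux per unit crosswind length is F = V × PW.
Inflow: F_in = 14.5 × 7.72 = 111.94 mm·m/s
Outflow: F_out = 8.46 × 4.7 = 39.762 mm·m/s
Steady-state rate R = (F_in − F_out)/L = (111.94 − 39.762) / 280000 m = 2.578e-04 mm/s.
R = 2.578e-04 × 3600 = 0.928 mm/hr.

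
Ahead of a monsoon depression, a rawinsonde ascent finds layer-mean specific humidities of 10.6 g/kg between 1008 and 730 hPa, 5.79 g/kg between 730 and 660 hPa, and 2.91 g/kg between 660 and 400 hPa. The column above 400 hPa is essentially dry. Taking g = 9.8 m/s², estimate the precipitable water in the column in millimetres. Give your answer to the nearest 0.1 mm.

PW ≈ 41.9 mm

Precipitable water is the column-integrated vapour mass per unit area: PW = (1/g) Σ q̄ Δp, with q in kg/kg and Δp in Pa (1 kg/m² of water = 1 mm).
Layer 1008–730 hPa: Δp = 278 hPa = 27800 Pa, q̄ = 0.0106 kg/kg → 0.0106 × 27800 / 9.8 = 30.07 mm
Layer 730–660 hPa: Δp = 70 hPa = 7000 Pa, q̄ = 0.00579 kg/kg → 0.00579 × 7000 / 9.8 = 4.14 mm
Layer 660–400 hPa: Δp = 260 hPa = 26000 Pa, q̄ = 0.00291 kg/kg → 0.00291 × 26000 / 9.8 = 7.72 mm
PW = 30.07 + 4.14 + 7.72 = 41.93 ≈ 41.9 mm.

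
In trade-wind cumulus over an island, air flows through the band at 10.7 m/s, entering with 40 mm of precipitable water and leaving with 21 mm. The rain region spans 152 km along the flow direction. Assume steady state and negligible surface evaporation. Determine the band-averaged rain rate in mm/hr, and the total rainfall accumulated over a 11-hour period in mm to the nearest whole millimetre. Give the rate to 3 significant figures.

R ≈ 4.82 mm/hr; total ≈ 53 mm

Column moisture flux per unit crosswind length is F = V × PW.
Inflow: F_in = 10.7 × 40 = 428 mm·m/s
Outflow: F_out = 10.7 × 21 = 224.7 mm·m/s
Steady-state rate R = (F_in − F_out)/L = (428 − 224.7) / 152000 m = 1.338e-03 mm/s.
R = 1.338e-03 × 3600 = 4.82 mm/hr.
Over 11 h: total = 4.82 × 11 = 53.02 ≈ 53 mm.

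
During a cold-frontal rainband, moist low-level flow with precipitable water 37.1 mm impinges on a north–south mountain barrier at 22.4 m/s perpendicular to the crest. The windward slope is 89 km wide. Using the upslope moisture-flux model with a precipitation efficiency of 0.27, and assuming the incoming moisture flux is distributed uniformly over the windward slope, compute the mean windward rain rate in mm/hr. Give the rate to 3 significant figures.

R ≈ 9.08 mm/hr

Incoming column moisture flux per unit ridge length: F = V × PW = 22.4 × 37.1 = 831.04 mm·m/s.
Spread over the 89 km slope with efficiency ε = 0.27: R = ε·F/W = 0.27 × 831.04 / 89000 m = 2.521e-03 mm/s.
R = 2.521e-03 × 3600 = 9.08 mm/hr.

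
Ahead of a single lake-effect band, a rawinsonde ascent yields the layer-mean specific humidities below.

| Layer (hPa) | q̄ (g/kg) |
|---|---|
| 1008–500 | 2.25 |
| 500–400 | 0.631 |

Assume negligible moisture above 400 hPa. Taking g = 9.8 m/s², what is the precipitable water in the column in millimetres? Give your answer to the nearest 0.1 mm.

Precipitable water is the column-integrated vapour mass per unit area: PW = (1/g) Σ q̄ Δp, with q in kg/kg and Δp in Pa (1 kg/m² of water = 1 mm).
Layer 1008–500 hPa: Δp = 508 hPa = 50800 Pa, q̄ = 0.00225 kg/kg → 0.00225 × 50800 / 9.8 = 11.66 mm
Layer 500–400 hPa: Δp = 100 hPa = 10000 Pa, q̄ = 0.000631 kg/kg → 0.000631 × 10000 / 9.8 = 0.64 mm
PW = 11.66 + 0.64 = 12.30 ≈ 12.3 mm.

PW ≈ 12.3 mm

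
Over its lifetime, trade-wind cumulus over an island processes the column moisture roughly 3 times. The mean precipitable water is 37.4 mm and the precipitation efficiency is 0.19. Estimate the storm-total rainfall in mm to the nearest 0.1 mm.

rainfall ≈ 21.3 mm

Each cycle deposits ε × PW = 0.19 × 37.4 = 7.106 mm.
Over 3 cycles: 3 × 7.106 = 21.3 mm.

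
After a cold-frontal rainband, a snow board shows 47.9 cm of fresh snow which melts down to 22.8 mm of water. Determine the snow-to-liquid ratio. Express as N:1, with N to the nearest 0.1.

Ratio = snow depth / SWE = 479 mm / 22.8 mm = 21.0, i.e. 21.0:1.

ratio ≈ 21.0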